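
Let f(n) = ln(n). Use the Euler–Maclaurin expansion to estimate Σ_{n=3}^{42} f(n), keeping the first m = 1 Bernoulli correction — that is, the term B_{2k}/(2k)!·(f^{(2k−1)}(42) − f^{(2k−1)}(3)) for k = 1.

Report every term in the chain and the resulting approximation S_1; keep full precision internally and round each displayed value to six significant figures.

The integral term ∫_3^42 ln(x) dx = 114.686.
Boundary: ½(f(3) + f(42)) = ½(1.09861 + 3.73767) = 2.41814.
Running total after boundary: 117.104.
Correction k=1: B_{2}/2! · (f^{(1)}(42) − f^{(1)}(3)) = 1/12 · (0.0238095 − 0.333333) = -0.0257937.

S_1 ≈ 117.079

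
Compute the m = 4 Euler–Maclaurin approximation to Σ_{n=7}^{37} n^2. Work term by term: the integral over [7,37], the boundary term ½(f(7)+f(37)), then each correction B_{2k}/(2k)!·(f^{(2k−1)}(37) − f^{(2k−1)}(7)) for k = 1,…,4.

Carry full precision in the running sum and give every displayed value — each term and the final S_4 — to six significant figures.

The integral term ∫_7^37 x^2 dx = 16770.0.
Endpoint term: (f(7) + f(37))/2 = (49.0000 + 1369.00)/2 = 709.000.
Running total after boundary: 17479.0.
Correction k=1: B_{2}/2! · (f^{(1)}(37) − f^{(1)}(7)) = 1/12 · (74.0000 − 14.0000) = 5.00000.
After k=1: 17484.0.
Correction k=2: B_{4}/4! · (f^{(3)}(37) − f^{(3)}(7)) = −1/720 · (0.00000 − 0.00000) = 0.00000.
After k=2: 17484.0.
Correction k=3: B_{6}/6! · (f^{(5)}(37) − f^{(5)}(7)) = 1/30240 · (0.00000 − 0.00000) = 0.00000.
After k=3: 17484.0.
Correction k=4: B_{8}/8! · (f^{(7)}(37) − f^{(7)}(7)) = −1/1209600 · (0.00000 − 0.00000) = 0.00000.

S_4 ≈ 17484.0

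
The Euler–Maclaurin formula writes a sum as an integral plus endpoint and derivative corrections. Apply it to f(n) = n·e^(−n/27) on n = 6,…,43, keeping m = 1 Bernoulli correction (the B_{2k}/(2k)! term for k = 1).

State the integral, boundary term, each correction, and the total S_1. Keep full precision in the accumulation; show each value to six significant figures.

S_1 ≈ 335.749

Integral: ∫_6^43 x·e^(−x/27) dx = 329.036.
Boundary: ½(f(6) + f(43)) = ½(4.80442 + 8.74610) = 6.77526.
So far: 335.811.
Order-1 term: 1/12 · (-0.120532 − 0.622796) = -0.0619440.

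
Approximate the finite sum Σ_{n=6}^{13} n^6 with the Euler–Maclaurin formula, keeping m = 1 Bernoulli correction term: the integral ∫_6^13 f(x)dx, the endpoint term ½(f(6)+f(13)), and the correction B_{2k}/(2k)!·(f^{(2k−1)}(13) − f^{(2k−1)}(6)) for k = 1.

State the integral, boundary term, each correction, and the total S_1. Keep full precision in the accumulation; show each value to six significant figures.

S_1 ≈ 1.15426e+07

The integral term ∫_6^13 x^6 dx = 8.92408e+06.
½[f(6) + f(13)] = ½[46656.0 + 4.82681e+06] = 2.43673e+06.
So far: 1.13608e+07.
k=1: B_{2}/(2)! × [f^{(1)}(13) − f^{(1)}(6)] = 1/12 × (2.22776e+06 − 46656.0) = 181758.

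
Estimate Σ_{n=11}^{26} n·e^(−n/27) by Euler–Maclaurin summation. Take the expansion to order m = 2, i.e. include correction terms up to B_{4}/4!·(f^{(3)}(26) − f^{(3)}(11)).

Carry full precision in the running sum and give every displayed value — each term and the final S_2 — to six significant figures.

The integral term ∫_11^26 x·e^(−x/27) dx = 136.374.
½[f(11) + f(26)] = ½[7.31910 + 9.92576] = 8.62243.
Integral + boundary = 144.997.
k=1: B_{2}/(2)! × [f^{(1)}(26) − f^{(1)}(11)] = 1/12 × (0.0141393 − 0.394295) = -0.0316797.
After k=1: 144.965.
k=2: B_{4}/(4)! × [f^{(3)}(26) − f^{(3)}(11)] = −1/720 × (0.00106675 − 0.00236631) = 1.80495e-06.

S_2 ≈ 144.965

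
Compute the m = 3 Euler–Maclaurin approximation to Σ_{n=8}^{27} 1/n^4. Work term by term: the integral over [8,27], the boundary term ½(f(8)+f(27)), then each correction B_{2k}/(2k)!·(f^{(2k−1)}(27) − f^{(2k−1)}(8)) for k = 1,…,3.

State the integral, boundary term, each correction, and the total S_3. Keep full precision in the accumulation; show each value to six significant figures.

The integral term ∫_8^27 1/x^4 dx = 0.000634107.
Endpoint term: (f(8) + f(27))/2 = (0.000244141 + 1.88168e-06)/2 = 0.000123011.
Integral + boundary = 0.000757118.
k=1: B_{2}/(2)! × [f^{(1)}(27) − f^{(1)}(8)] = 1/12 × (-2.78767e-07 − (-0.000122070)) = 1.01493e-05.
Running total after k=1: 0.000767267.
k=2: B_{4}/(4)! × [f^{(3)}(27) − f^{(3)}(8)] = −1/720 × (-1.14719e-08 − (-5.72205e-05)) = -7.94569e-08.
Running total after k=2: 0.000767188.
k=3: B_{6}/(6)! × [f^{(5)}(27) − f^{(5)}(8)] = 1/30240 × (-8.81242e-10 − (-5.00679e-05)) = 1.65566e-09.

S_3 ≈ 0.000767189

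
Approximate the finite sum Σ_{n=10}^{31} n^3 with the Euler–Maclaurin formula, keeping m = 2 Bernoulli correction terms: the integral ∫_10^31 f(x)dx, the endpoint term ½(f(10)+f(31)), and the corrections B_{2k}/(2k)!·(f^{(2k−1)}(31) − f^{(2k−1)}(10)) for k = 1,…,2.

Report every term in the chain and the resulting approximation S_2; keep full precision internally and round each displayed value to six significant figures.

S_2 ≈ 243991

The integral term ∫_10^31 x^3 dx = 228380.
Boundary: ½(f(10) + f(31)) = ½(1000.00 + 29791.0) = 15395.5.
Running total after boundary: 243776.
k=1: B_{2}/(2)! × [f^{(1)}(31) − f^{(1)}(10)] = 1/12 × (2883.00 − 300.000) = 215.250.
Partial sum through k=1: 243991.
k=2: B_{4}/(4)! × [f^{(3)}(31) − f^{(3)}(10)] = −1/720 × (6.00000 − 6.00000) = 0.00000.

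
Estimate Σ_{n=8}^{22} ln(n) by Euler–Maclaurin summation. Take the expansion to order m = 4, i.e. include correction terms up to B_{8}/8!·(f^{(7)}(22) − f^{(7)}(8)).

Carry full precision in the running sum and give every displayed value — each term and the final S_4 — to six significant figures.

Integral: ∫_8^22 ln(x) dx = 37.3674.
Boundary: ½(f(8) + f(22)) = ½(2.07944 + 3.09104) = 2.58524.
Running total after boundary: 39.9526.
Order-1 term: 1/12 · (0.0454545 − 0.125000) = -0.00662879.
Running total after k=1: 39.9460.
Order-2 term: −1/720 · (0.000187829 − 0.00390625) = 5.16447e-06.
Running total after k=2: 39.9460.
Order-3 term: 1/30240 · (4.65691e-06 − 0.000732422) = -2.40663e-08.
Running total after k=3: 39.9460.
Order-4 term: −1/1209600 · (2.88651e-07 − 0.000343323) = 2.83593e-10.

S_4 ≈ 39.9460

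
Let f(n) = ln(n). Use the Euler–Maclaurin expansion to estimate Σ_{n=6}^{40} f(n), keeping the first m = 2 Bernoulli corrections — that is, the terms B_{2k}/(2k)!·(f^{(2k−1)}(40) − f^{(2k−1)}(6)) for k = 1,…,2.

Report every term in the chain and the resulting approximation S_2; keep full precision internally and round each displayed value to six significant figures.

S_2 ≈ 105.533

The integral term ∫_6^40 ln(x) dx = 102.805.
½[f(6) + f(40)] = ½[1.79176 + 3.68888] = 2.74032.
So far: 105.545.
k=1: B_{2}/(2)! × [f^{(1)}(40) − f^{(1)}(6)] = 1/12 × (0.0250000 − 0.166667) = -0.0118056.
Partial sum through k=1: 105.533.
k=2: B_{4}/(4)! × [f^{(3)}(40) − f^{(3)}(6)] = −1/720 × (3.12500e-05 − 0.00925926) = 1.28167e-05.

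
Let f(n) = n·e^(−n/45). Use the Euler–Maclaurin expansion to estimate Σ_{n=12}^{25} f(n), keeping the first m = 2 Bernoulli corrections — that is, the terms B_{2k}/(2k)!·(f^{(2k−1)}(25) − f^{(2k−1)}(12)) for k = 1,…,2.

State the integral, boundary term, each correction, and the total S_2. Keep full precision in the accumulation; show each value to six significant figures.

Integral: ∫_12^25 x·e^(−x/45) dx = 157.283.
Endpoint term: (f(12) + f(25))/2 = (9.19114 + 14.3438)/2 = 11.7675.
Integral + boundary = 169.050.
Correction k=1: B_{2}/2! · (f^{(1)}(25) − f^{(1)}(12)) = 1/12 · (0.255002 − 0.561681) = -0.0255566.
Running total after k=1: 169.025.
Correction k=2: B_{4}/4! · (f^{(3)}(25) − f^{(3)}(12)) = −1/720 · (0.000692597 − 0.00103385) = 4.73957e-07.

S_2 ≈ 169.025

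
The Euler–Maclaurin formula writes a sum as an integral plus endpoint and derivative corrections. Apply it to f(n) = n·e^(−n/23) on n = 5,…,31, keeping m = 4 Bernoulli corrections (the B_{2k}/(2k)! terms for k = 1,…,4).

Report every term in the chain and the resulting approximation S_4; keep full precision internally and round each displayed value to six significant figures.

S_4 ≈ 201.473

Integral: ∫_5^31 x·e^(−x/23) dx = 195.495.
½[f(5) + f(31)] = ½[4.02308 + 8.05394] = 6.03851.
Running total after boundary: 201.533.
Order-1 term: 1/12 · (-0.0903668 − 0.629699) = -0.0600055.
Partial sum through k=1: 201.473.
Order-2 term: −1/720 · (0.000811422 − 0.00423238) = 4.75133e-06.
Partial sum through k=2: 201.473.
Order-3 term: 1/30240 · (3.39068e-06 − 1.37512e-05) = -3.42611e-10.
Partial sum through k=3: 201.473.
Order-4 term: −1/1209600 · (9.91962e-09 − 3.68653e-08) = 2.22765e-14.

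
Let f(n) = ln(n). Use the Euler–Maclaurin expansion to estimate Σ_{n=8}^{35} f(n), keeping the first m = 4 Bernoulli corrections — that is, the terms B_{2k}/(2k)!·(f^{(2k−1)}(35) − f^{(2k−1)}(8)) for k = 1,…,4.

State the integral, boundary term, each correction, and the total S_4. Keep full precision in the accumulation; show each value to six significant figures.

∫_8^35 ln(x) dx evaluates to 80.8016.
½[f(8) + f(35)] = ½[2.07944 + 3.55535] = 2.81739.
Integral + boundary = 83.6190.
Correction k=1: B_{2}/2! · (f^{(1)}(35) − f^{(1)}(8)) = 1/12 · (0.0285714 − 0.125000) = -0.00803571.
After k=1: 83.6110.
Correction k=2: B_{4}/4! · (f^{(3)}(35) − f^{(3)}(8)) = −1/720 · (4.66472e-05 − 0.00390625) = 5.36056e-06.
After k=2: 83.6110.
Correction k=3: B_{6}/6! · (f^{(5)}(35) − f^{(5)}(8)) = 1/30240 · (4.56952e-07 − 0.000732422) = -2.42052e-08.
After k=3: 83.6110.
Correction k=4: B_{8}/8! · (f^{(7)}(35) − f^{(7)}(8)) = −1/1209600 · (1.11907e-08 − 0.000343323) = 2.83822e-10.

S_4 ≈ 83.6110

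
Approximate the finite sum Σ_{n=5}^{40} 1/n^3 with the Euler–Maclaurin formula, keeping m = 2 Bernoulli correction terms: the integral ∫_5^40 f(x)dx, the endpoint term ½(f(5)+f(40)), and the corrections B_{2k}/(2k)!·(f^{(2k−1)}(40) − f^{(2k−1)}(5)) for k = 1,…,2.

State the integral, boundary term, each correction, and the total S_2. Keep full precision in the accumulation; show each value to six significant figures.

Integral: ∫_5^40 1/x^3 dx = 0.0196875.
½[f(5) + f(40)] = ½[0.00800000 + 1.56250e-05] = 0.00400781.
Running total after boundary: 0.0236953.
Correction k=1: B_{2}/2! · (f^{(1)}(40) − f^{(1)}(5)) = 1/12 · (-1.17187e-06 − (-0.00480000)) = 0.000399902.
Partial sum through k=1: 0.0240952.
Correction k=2: B_{4}/4! · (f^{(3)}(40) − f^{(3)}(5)) = −1/720 · (-1.46484e-08 − (-0.00384000)) = -5.33331e-06.

S_2 ≈ 0.0240899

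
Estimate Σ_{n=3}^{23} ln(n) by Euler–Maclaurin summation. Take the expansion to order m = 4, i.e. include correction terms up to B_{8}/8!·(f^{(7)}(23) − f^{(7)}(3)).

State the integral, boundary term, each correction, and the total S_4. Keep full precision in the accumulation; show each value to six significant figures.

The integral term ∫_3^23 ln(x) dx = 48.8205.
½[f(3) + f(23)] = ½[1.09861 + 3.13549] = 2.11705.
So far: 50.9376.
k=1: B_{2}/(2)! × [f^{(1)}(23) − f^{(1)}(3)] = 1/12 × (0.0434783 − 0.333333) = -0.0241546.
Partial sum through k=1: 50.9134.
k=2: B_{4}/(4)! × [f^{(3)}(23) − f^{(3)}(3)] = −1/720 × (0.000164379 − 0.0740741) = 0.000102652.
Partial sum through k=2: 50.9135.
k=3: B_{6}/(6)! × [f^{(5)}(23) − f^{(5)}(3)] = 1/30240 × (3.72883e-06 − 0.0987654) = -3.26593e-06.
Partial sum through k=3: 50.9135.
k=4: B_{8}/(8)! × [f^{(7)}(23) − f^{(7)}(3)] = −1/1209600 × (2.11465e-07 − 0.329218) = 2.72171e-07.

S_4 ≈ 50.9135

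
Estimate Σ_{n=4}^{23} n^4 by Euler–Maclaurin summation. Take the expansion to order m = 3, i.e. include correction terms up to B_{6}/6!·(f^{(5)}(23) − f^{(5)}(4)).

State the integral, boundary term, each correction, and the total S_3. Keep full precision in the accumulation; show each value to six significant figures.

S_3 ≈ 1.43115e+06

Integral: ∫_4^23 x^4 dx = 1.28706e+06.
Boundary: ½(f(4) + f(23)) = ½(256.000 + 279841) = 140048.
Running total after boundary: 1.42711e+06.
Order-1 term: 1/12 · (48668.0 − 256.000) = 4034.33.
Partial sum through k=1: 1.43115e+06.
Order-2 term: −1/720 · (552.000 − 96.0000) = -0.633333.
Partial sum through k=2: 1.43115e+06.
Order-3 term: 1/30240 · (0.00000 − 0.00000) = 0.00000.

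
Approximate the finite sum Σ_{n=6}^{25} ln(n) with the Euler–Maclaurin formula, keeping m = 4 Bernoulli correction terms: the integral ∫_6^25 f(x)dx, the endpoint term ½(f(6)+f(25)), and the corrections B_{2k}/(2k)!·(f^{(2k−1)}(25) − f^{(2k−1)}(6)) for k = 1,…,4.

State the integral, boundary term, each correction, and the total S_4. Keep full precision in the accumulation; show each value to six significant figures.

The integral term ∫_6^25 ln(x) dx = 50.7213.
Endpoint term: (f(6) + f(25))/2 = (1.79176 + 3.21888)/2 = 2.50532.
Integral + boundary = 53.2267.
Correction k=1: B_{2}/2! · (f^{(1)}(25) − f^{(1)}(6)) = 1/12 · (0.0400000 − 0.166667) = -0.0105556.
Running total after k=1: 53.2161.
Correction k=2: B_{4}/4! · (f^{(3)}(25) − f^{(3)}(6)) = −1/720 · (0.000128000 − 0.00925926) = 1.26823e-05.
Running total after k=2: 53.2161.
Correction k=3: B_{6}/6! · (f^{(5)}(25) − f^{(5)}(6)) = 1/30240 · (2.45760e-06 − 0.00308642) = -1.01983e-07.
Running total after k=3: 53.2161.
Correction k=4: B_{8}/8! · (f^{(7)}(25) − f^{(7)}(6)) = −1/1209600 · (1.17965e-07 − 0.00257202) = 2.12624e-09.

S_4 ≈ 53.2161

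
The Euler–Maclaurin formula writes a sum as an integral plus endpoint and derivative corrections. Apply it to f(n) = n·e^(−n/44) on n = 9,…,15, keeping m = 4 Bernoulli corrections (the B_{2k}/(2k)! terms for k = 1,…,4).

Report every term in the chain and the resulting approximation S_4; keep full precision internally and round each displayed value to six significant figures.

S_4 ≈ 63.5306

∫_9^15 x·e^(−x/44) dx evaluates to 54.5445.
Boundary: ½(f(9) + f(15)) = ½(7.33516 + 10.6669) = 9.00101.
So far: 63.5455.
k=1: B_{2}/(2)! × [f^{(1)}(15) − f^{(1)}(9)] = 1/12 × (0.468695 − 0.648310) = -0.0149679.
After k=1: 63.5306.
k=2: B_{4}/(4)! × [f^{(3)}(15) − f^{(3)}(9)] = −1/720 × (0.000976726 − 0.00117683) = 2.77923e-07.
After k=2: 63.5306.
k=3: B_{6}/(6)! × [f^{(5)}(15) − f^{(5)}(9)] = 1/30240 × (8.83966e-07 − 1.04276e-06) = -5.25126e-12.
After k=3: 63.5306.
k=4: B_{8}/(8)! × [f^{(7)}(15) − f^{(7)}(9)] = −1/1209600 × (6.52595e-10 − 7.63255e-10) = 9.14843e-17.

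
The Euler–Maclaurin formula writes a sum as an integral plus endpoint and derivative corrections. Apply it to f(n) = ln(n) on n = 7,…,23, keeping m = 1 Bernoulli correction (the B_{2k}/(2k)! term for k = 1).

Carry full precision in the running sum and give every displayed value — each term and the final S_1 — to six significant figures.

Integral: ∫_7^23 ln(x) dx = 42.4950.
Endpoint term: (f(7) + f(23))/2 = (1.94591 + 3.13549)/2 = 2.54070.
So far: 45.0357.
Order-1 term: 1/12 · (0.0434783 − 0.142857) = -0.00828157.

S_1 ≈ 45.0274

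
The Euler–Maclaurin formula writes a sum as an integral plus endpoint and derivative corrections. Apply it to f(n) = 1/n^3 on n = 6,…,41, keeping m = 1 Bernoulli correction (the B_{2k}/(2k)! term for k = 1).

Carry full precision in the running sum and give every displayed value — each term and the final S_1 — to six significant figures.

The integral term ∫_6^41 1/x^3 dx = 0.0135914.
½[f(6) + f(41)] = ½[0.00462963 + 1.45094e-05] = 0.00232207.
Integral + boundary = 0.0159135.
Correction k=1: B_{2}/2! · (f^{(1)}(41) − f^{(1)}(6)) = 1/12 · (-1.06166e-06 − (-0.00231481)) = 0.000192813.

S_1 ≈ 0.0161063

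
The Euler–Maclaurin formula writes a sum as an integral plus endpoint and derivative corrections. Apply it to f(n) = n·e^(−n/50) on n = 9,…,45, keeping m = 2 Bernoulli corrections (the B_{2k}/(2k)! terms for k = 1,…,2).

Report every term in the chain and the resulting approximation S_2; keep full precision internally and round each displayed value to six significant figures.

S_2 ≈ 545.694

∫_9^45 x·e^(−x/50) dx evaluates to 532.841.
Endpoint term: (f(9) + f(45))/2 = (7.51743 + 18.2956)/2 = 12.9065.
So far: 545.748.
Correction k=1: B_{2}/2! · (f^{(1)}(45) − f^{(1)}(9)) = 1/12 · (0.0406570 − 0.684922) = -0.0536887.
Partial sum through k=1: 545.694.
Correction k=2: B_{4}/4! · (f^{(3)}(45) − f^{(3)}(9)) = −1/720 · (0.000341519 − 0.000942185) = 8.34259e-07.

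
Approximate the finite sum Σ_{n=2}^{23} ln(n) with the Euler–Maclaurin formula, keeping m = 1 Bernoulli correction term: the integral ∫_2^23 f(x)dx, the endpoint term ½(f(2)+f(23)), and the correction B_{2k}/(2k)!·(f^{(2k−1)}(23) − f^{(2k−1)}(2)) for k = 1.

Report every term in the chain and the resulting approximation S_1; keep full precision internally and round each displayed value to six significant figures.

∫_2^23 ln(x) dx evaluates to 49.7301.
½[f(2) + f(23)] = ½[0.693147 + 3.13549] = 1.91432.
Integral + boundary = 51.6444.
Correction k=1: B_{2}/2! · (f^{(1)}(23) − f^{(1)}(2)) = 1/12 · (0.0434783 − 0.500000) = -0.0380435.

S_1 ≈ 51.6063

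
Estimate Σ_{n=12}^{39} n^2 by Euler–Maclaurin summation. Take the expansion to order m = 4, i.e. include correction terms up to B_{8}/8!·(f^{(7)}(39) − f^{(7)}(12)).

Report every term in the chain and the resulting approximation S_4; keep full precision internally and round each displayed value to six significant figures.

The integral term ∫_12^39 x^2 dx = 19197.0.
½[f(12) + f(39)] = ½[144.000 + 1521.00] = 832.500.
Integral + boundary = 20029.5.
Correction k=1: B_{2}/2! · (f^{(1)}(39) − f^{(1)}(12)) = 1/12 · (78.0000 − 24.0000) = 4.50000.
Partial sum through k=1: 20034.0.
Correction k=2: B_{4}/4! · (f^{(3)}(39) − f^{(3)}(12)) = −1/720 · (0.00000 − 0.00000) = 0.00000.
Partial sum through k=2: 20034.0.
Correction k=3: B_{6}/6! · (f^{(5)}(39) − f^{(5)}(12)) = 1/30240 · (0.00000 − 0.00000) = 0.00000.
Partial sum through k=3: 20034.0.
Correction k=4: B_{8}/8! · (f^{(7)}(39) − f^{(7)}(12)) = −1/1209600 · (0.00000 − 0.00000) = 0.00000.

S_4 ≈ 20034.0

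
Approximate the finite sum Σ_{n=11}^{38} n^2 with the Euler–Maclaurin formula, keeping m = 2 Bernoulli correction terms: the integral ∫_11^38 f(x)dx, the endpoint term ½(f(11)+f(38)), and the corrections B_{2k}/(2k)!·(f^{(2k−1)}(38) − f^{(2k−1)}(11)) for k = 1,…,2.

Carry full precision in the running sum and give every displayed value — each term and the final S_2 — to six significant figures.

Integral: ∫_11^38 x^2 dx = 17847.0.
½[f(11) + f(38)] = ½[121.000 + 1444.00] = 782.500.
So far: 18629.5.
k=1: B_{2}/(2)! × [f^{(1)}(38) − f^{(1)}(11)] = 1/12 × (76.0000 − 22.0000) = 4.50000.
After k=1: 18634.0.
k=2: B_{4}/(4)! × [f^{(3)}(38) − f^{(3)}(11)] = −1/720 × (0.00000 − 0.00000) = 0.00000.

S_2 ≈ 18634.0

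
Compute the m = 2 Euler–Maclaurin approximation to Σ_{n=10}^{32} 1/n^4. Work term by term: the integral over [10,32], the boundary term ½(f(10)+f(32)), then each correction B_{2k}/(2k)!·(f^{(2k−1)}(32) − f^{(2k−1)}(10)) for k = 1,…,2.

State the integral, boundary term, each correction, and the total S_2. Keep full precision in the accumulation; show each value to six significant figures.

Integral: ∫_10^32 1/x^4 dx = 0.000323161.
½[f(10) + f(32)] = ½[0.000100000 + 9.53674e-07] = 5.04768e-05.
So far: 0.000373638.
Correction k=1: B_{2}/2! · (f^{(1)}(32) − f^{(1)}(10)) = 1/12 · (-1.19209e-07 − (-4.00000e-05)) = 3.32340e-06.
Partial sum through k=1: 0.000376961.
Correction k=2: B_{4}/4! · (f^{(3)}(32) − f^{(3)}(10)) = −1/720 · (-3.49246e-09 − (-1.20000e-05)) = -1.66618e-08.

S_2 ≈ 0.000376944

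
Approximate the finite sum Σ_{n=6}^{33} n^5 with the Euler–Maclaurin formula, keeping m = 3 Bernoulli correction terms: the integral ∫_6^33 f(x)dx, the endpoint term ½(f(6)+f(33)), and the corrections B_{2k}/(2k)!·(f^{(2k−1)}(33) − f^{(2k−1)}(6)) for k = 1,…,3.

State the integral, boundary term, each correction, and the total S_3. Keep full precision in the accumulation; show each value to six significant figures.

S_3 ≈ 2.35302e+08

The integral term ∫_6^33 x^5 dx = 2.15237e+08.
½[f(6) + f(33)] = ½[7776.00 + 3.91354e+07] = 1.95716e+07.
So far: 2.34808e+08.
Correction k=1: B_{2}/2! · (f^{(1)}(33) − f^{(1)}(6)) = 1/12 · (5.92960e+06 − 6480.00) = 493594.
Partial sum through k=1: 2.35302e+08.
Correction k=2: B_{4}/4! · (f^{(3)}(33) − f^{(3)}(6)) = −1/720 · (65340.0 − 2160.00) = -87.7500.
Partial sum through k=2: 2.35302e+08.
Correction k=3: B_{6}/6! · (f^{(5)}(33) − f^{(5)}(6)) = 1/30240 · (120.000 − 120.000) = 0.00000.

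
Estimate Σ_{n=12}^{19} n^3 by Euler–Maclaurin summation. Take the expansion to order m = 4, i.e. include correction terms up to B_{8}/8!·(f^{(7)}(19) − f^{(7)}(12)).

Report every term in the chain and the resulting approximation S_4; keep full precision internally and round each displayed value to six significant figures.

S_4 ≈ 31744.0

∫_12^19 x^3 dx evaluates to 27396.2.
Endpoint term: (f(12) + f(19))/2 = (1728.00 + 6859.00)/2 = 4293.50.
Running total after boundary: 31689.8.
Order-1 term: 1/12 · (1083.00 − 432.000) = 54.2500.
Running total after k=1: 31744.0.
Order-2 term: −1/720 · (6.00000 − 6.00000) = 0.00000.
Running total after k=2: 31744.0.
Order-3 term: 1/30240 · (0.00000 − 0.00000) = 0.00000.
Running total after k=3: 31744.0.
Order-4 term: −1/1209600 · (0.00000 − 0.00000) = 0.00000.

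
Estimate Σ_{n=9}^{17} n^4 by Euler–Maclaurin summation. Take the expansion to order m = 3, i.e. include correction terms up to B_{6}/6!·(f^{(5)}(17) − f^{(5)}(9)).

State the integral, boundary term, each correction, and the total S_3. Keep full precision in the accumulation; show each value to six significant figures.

∫_9^17 x^4 dx evaluates to 272162.
½[f(9) + f(17)] = ½[6561.00 + 83521.0] = 45041.0.
Integral + boundary = 317203.
k=1: B_{2}/(2)! × [f^{(1)}(17) − f^{(1)}(9)] = 1/12 × (19652.0 − 2916.00) = 1394.67.
After k=1: 318597.
k=2: B_{4}/(4)! × [f^{(3)}(17) − f^{(3)}(9)] = −1/720 × (408.000 − 216.000) = -0.266667.
After k=2: 318597.
k=3: B_{6}/(6)! × [f^{(5)}(17) − f^{(5)}(9)] = 1/30240 × (0.00000 − 0.00000) = 0.00000.

S_3 ≈ 318597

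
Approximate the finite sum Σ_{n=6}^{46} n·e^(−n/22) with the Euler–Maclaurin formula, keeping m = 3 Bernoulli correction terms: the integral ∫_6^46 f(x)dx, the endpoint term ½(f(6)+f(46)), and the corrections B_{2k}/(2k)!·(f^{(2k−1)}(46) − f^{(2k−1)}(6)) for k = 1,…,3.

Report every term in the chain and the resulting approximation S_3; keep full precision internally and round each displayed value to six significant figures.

∫_6^46 x·e^(−x/22) dx evaluates to 284.093.
Boundary: ½(f(6) + f(46)) = ½(4.56780 + 5.68444) = 5.12612.
Integral + boundary = 289.219.
k=1: B_{2}/(2)! × [f^{(1)}(46) − f^{(1)}(6)] = 1/12 × (-0.134809 − 0.553673) = -0.0573735.
After k=1: 289.162.
k=2: B_{4}/(4)! × [f^{(3)}(46) − f^{(3)}(6)] = −1/720 × (0.000232109 − 0.00428982) = 5.63571e-06.
After k=2: 289.162.
k=3: B_{6}/(6)! × [f^{(5)}(46) − f^{(5)}(6)] = 1/30240 × (1.53460e-06 − 1.53630e-05) = -4.57288e-10.

S_3 ≈ 289.162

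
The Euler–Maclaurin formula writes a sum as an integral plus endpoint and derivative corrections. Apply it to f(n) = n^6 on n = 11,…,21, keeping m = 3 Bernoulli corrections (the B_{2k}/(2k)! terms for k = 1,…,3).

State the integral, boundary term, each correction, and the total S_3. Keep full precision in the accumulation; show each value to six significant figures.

∫_11^21 x^6 dx evaluates to 2.54514e+08.
Boundary: ½(f(11) + f(21)) = ½(1.77156e+06 + 8.57661e+07) = 4.37688e+07.
So far: 2.98283e+08.
Correction k=1: B_{2}/2! · (f^{(1)}(21) − f^{(1)}(11)) = 1/12 · (2.45046e+07 − 966306) = 1.96152e+06.
Running total after k=1: 3.00245e+08.
Correction k=2: B_{4}/4! · (f^{(3)}(21) − f^{(3)}(11)) = −1/720 · (1.11132e+06 − 159720) = -1321.67.
Running total after k=2: 3.00244e+08.
Correction k=3: B_{6}/6! · (f^{(5)}(21) − f^{(5)}(11)) = 1/30240 · (15120.0 − 7920.00) = 0.238095.

S_3 ≈ 3.00244e+08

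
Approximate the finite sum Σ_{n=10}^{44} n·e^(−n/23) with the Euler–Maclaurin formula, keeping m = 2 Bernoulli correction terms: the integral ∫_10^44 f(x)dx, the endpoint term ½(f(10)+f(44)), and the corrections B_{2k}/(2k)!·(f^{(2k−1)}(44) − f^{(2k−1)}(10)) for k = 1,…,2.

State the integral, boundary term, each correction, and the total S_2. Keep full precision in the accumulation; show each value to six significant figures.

S_2 ≈ 270.325

∫_10^44 x·e^(−x/23) dx evaluates to 263.882.
½[f(10) + f(44)] = ½[6.47405 + 6.49574] = 6.48490.
Integral + boundary = 270.367.
Order-1 term: 1/12 · (-0.134793 − 0.365925) = -0.0417265.
Partial sum through k=1: 270.325.
Order-2 term: −1/720 · (0.000303342 − 0.00313939) = 3.93895e-06.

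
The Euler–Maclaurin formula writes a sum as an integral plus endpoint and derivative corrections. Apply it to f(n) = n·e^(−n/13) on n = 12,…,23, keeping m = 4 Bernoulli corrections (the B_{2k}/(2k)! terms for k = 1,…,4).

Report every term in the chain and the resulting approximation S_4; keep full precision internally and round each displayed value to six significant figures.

S_4 ≈ 53.6742

Integral: ∫_12^23 x·e^(−x/13) dx = 49.3436.
½[f(12) + f(23)] = ½[4.76754 + 3.92067] = 4.34411.
So far: 53.6877.
k=1: B_{2}/(2)! × [f^{(1)}(23) − f^{(1)}(12)] = 1/12 × (-0.131126 − 0.0305611) = -0.0134739.
After k=1: 53.6742.
k=2: B_{4}/(4)! × [f^{(3)}(23) − f^{(3)}(12)] = −1/720 × (0.00124143 − 0.00488255) = 5.05711e-06.
After k=2: 53.6742.
k=3: B_{6}/(6)! × [f^{(5)}(23) − f^{(5)}(12)] = 1/30240 × (1.92826e-05 − 5.67116e-05) = -1.23773e-09.
After k=3: 53.6742.
k=4: B_{8}/(8)! × [f^{(7)}(23) − f^{(7)}(12)] = −1/1209600 × (1.84730e-07 − 5.00192e-07) = 2.60798e-13.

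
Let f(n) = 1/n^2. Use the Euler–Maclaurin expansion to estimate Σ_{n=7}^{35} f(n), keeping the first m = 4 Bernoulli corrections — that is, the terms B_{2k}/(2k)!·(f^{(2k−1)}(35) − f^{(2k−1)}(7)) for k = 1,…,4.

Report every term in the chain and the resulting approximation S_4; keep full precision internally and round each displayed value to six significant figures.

S_4 ≈ 0.125378

The integral term ∫_7^35 1/x^2 dx = 0.114286.
Boundary: ½(f(7) + f(35)) = ½(0.0204082 + 0.000816327) = 0.0106122.
Integral + boundary = 0.124898.
Order-1 term: 1/12 · (-4.66472e-05 − (-0.00583090)) = 0.000482021.
After k=1: 0.125380.
Order-2 term: −1/720 · (-4.56952e-07 − (-0.00142798)) = -1.98267e-06.
After k=2: 0.125378.
Order-3 term: 1/30240 · (-1.11907e-08 − (-0.000874271)) = 2.89107e-08.
After k=3: 0.125378.
Order-4 term: −1/1209600 · (-5.11574e-10 − (-0.000999167)) = -8.26031e-10.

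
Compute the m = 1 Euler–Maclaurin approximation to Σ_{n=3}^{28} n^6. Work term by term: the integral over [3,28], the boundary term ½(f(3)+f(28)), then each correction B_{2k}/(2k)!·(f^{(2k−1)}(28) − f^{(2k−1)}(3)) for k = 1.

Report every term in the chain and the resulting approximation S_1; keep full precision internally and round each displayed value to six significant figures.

Integral: ∫_3^28 x^6 dx = 1.92756e+09.
Endpoint term: (f(3) + f(28))/2 = (729.000 + 4.81890e+08)/2 = 2.40946e+08.
Running total after boundary: 2.16851e+09.
Order-1 term: 1/12 · (1.03262e+08 − 1458.00) = 8.60506e+06.

S_1 ≈ 2.17711e+09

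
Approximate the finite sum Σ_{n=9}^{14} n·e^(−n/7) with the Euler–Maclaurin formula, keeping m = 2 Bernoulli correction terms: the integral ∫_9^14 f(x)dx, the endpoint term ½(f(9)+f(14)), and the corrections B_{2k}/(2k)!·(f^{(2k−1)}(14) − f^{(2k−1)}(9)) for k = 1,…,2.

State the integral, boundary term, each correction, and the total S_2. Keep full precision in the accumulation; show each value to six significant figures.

The integral term ∫_9^14 x·e^(−x/7) dx = 11.0685.
Boundary: ½(f(9) + f(14)) = ½(2.48808 + 1.89469) = 2.19139.
Running total after boundary: 13.2598.
Order-1 term: 1/12 · (-0.135335 − (-0.0789866)) = -0.00469572.
After k=1: 13.2551.
Order-2 term: −1/720 · (0.00276194 − 0.00967183) = 9.59706e-06.

S_2 ≈ 13.2552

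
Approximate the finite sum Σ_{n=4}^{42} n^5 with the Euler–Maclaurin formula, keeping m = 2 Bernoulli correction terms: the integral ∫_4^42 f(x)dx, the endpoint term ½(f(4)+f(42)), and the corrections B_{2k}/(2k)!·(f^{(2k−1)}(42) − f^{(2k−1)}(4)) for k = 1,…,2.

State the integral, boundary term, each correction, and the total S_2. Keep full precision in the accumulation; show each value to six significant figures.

S_2 ≈ 9.81480e+08

∫_4^42 x^5 dx evaluates to 9.14838e+08.
Boundary: ½(f(4) + f(42)) = ½(1024.00 + 1.30691e+08) = 6.53461e+07.
Running total after boundary: 9.80184e+08.
Correction k=1: B_{2}/2! · (f^{(1)}(42) − f^{(1)}(4)) = 1/12 · (1.55585e+07 − 1280.00) = 1.29643e+06.
After k=1: 9.81481e+08.
Correction k=2: B_{4}/4! · (f^{(3)}(42) − f^{(3)}(4)) = −1/720 · (105840 − 960.000) = -145.667.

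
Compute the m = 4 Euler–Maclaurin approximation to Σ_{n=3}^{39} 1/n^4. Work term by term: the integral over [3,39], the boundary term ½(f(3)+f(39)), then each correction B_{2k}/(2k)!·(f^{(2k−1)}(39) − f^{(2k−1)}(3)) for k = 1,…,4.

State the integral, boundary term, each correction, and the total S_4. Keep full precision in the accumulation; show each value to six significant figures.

Integral: ∫_3^39 1/x^4 dx = 0.0123401.
Boundary: ½(f(3) + f(39)) = ½(0.0123457 + 4.32257e-07) = 0.00617306.
Running total after boundary: 0.0185131.
Correction k=1: B_{2}/2! · (f^{(1)}(39) − f^{(1)}(3)) = 1/12 · (-4.43340e-08 − (-0.0164609)) = 0.00137174.
Running total after k=1: 0.0198849.
Correction k=2: B_{4}/4! · (f^{(3)}(39) − f^{(3)}(3)) = −1/720 · (-8.74438e-10 − (-0.0548697)) = -7.62079e-05.
Running total after k=2: 0.0198086.
Correction k=3: B_{6}/6! · (f^{(5)}(39) − f^{(5)}(3)) = 1/30240 · (-3.21950e-11 − (-0.341411)) = 1.12901e-05.
Running total after k=3: 0.0198199.
Correction k=4: B_{8}/8! · (f^{(7)}(39) − f^{(7)}(3)) = −1/1209600 · (-1.90503e-12 − (-3.41411)) = -2.82251e-06.

S_4 ≈ 0.0198171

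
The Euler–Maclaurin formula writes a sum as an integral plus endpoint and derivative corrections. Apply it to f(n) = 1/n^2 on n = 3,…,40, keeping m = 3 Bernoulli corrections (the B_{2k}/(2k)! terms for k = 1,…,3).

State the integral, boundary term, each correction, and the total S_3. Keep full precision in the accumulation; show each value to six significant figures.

Integral: ∫_3^40 1/x^2 dx = 0.308333.
Boundary: ½(f(3) + f(40)) = ½(0.111111 + 0.000625000) = 0.0558681.
Running total after boundary: 0.364201.
Correction k=1: B_{2}/2! · (f^{(1)}(40) − f^{(1)}(3)) = 1/12 · (-3.12500e-05 − (-0.0740741)) = 0.00617024.
Running total after k=1: 0.370372.
Correction k=2: B_{4}/4! · (f^{(3)}(40) − f^{(3)}(3)) = −1/720 · (-2.34375e-07 − (-0.0987654)) = -0.000137174.
Running total after k=2: 0.370234.
Correction k=3: B_{6}/6! · (f^{(5)}(40) − f^{(5)}(3)) = 1/30240 · (-4.39453e-09 − (-0.329218)) = 1.08868e-05.

S_3 ≈ 0.370245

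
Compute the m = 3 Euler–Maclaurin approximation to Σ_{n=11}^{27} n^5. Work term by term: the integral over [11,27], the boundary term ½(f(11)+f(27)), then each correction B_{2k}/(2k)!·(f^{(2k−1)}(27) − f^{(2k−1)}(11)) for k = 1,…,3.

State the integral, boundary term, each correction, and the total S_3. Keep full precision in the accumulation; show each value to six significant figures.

S_3 ≈ 7.17451e+07

The integral term ∫_11^27 x^5 dx = 6.42748e+07.
Boundary: ½(f(11) + f(27)) = ½(161051 + 1.43489e+07) = 7.25498e+06.
Integral + boundary = 7.15298e+07.
Correction k=1: B_{2}/2! · (f^{(1)}(27) − f^{(1)}(11)) = 1/12 · (2.65720e+06 − 73205.0) = 215333.
After k=1: 7.17451e+07.
Correction k=2: B_{4}/4! · (f^{(3)}(27) − f^{(3)}(11)) = −1/720 · (43740.0 − 7260.00) = -50.6667.
After k=2: 7.17451e+07.
Correction k=3: B_{6}/6! · (f^{(5)}(27) − f^{(5)}(11)) = 1/30240 · (120.000 − 120.000) = 0.00000.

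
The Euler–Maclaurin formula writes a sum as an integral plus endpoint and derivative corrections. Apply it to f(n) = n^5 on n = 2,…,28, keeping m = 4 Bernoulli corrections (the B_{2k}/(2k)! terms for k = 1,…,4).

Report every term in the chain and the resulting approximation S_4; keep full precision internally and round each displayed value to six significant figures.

S_4 ≈ 8.91763e+07

∫_2^28 x^5 dx evaluates to 8.03150e+07.
Endpoint term: (f(2) + f(28))/2 = (32.0000 + 1.72104e+07)/2 = 8.60520e+06.
Integral + boundary = 8.89202e+07.
Order-1 term: 1/12 · (3.07328e+06 − 80.0000) = 256100.
Partial sum through k=1: 8.91763e+07.
Order-2 term: −1/720 · (47040.0 − 240.000) = -65.0000.
Partial sum through k=2: 8.91763e+07.
Order-3 term: 1/30240 · (120.000 − 120.000) = 0.00000.
Partial sum through k=3: 8.91763e+07.
Order-4 term: −1/1209600 · (0.00000 − 0.00000) = 0.00000.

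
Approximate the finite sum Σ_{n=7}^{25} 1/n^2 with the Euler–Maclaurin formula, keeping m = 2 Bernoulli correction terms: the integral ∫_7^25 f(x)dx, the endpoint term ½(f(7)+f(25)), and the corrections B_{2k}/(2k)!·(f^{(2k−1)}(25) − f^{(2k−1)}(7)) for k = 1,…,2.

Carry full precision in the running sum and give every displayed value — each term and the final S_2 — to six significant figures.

S_2 ≈ 0.114334

The integral term ∫_7^25 1/x^2 dx = 0.102857.
Endpoint term: (f(7) + f(25))/2 = (0.0204082 + 0.00160000)/2 = 0.0110041.
Integral + boundary = 0.113861.
k=1: B_{2}/(2)! × [f^{(1)}(25) − f^{(1)}(7)] = 1/12 × (-0.000128000 − (-0.00583090)) = 0.000475242.
Partial sum through k=1: 0.114336.
k=2: B_{4}/(4)! × [f^{(3)}(25) − f^{(3)}(7)] = −1/720 × (-2.45760e-06 − (-0.00142798)) = -1.97989e-06.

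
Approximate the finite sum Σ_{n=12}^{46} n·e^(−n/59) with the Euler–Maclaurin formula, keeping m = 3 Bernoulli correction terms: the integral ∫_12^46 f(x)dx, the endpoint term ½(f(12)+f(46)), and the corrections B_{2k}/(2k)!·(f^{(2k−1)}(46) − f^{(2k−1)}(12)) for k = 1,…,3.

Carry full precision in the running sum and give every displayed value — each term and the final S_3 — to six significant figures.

S_3 ≈ 592.666

Integral: ∫_12^46 x·e^(−x/59) dx = 577.269.
½[f(12) + f(46)] = ½[9.79152 + 21.0938] = 15.4427.
Integral + boundary = 592.711.
k=1: B_{2}/(2)! × [f^{(1)}(46) − f^{(1)}(12)] = 1/12 × (0.101039 − 0.650002) = -0.0457469.
Partial sum through k=1: 592.666.
k=2: B_{4}/(4)! × [f^{(3)}(46) − f^{(3)}(12)] = −1/720 × (0.000292491 − 0.000655536) = 5.04229e-07.
Partial sum through k=2: 592.666.
k=3: B_{6}/(6)! × [f^{(5)}(46) − f^{(5)}(12)] = 1/30240 × (1.59712e-07 − 3.22995e-07) = -5.39957e-12.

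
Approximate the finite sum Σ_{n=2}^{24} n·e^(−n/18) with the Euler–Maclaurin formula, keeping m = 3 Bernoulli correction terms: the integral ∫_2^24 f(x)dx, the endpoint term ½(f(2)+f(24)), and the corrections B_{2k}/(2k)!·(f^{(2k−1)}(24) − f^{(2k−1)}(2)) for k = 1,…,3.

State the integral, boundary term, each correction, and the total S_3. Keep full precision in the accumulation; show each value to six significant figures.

∫_2^24 x·e^(−x/18) dx evaluates to 122.863.
Boundary: ½(f(2) + f(24)) = ½(1.78968 + 6.32633) = 4.05800.
Integral + boundary = 126.921.
Correction k=1: B_{2}/2! · (f^{(1)}(24) − f^{(1)}(2)) = 1/12 · (-0.0878657 − 0.795413) = -0.0736065.
Running total after k=1: 126.847.
Correction k=2: B_{4}/4! · (f^{(3)}(24) − f^{(3)}(2)) = −1/720 · (0.00135595 − 0.00797868) = 9.19823e-06.
Running total after k=2: 126.847.
Correction k=3: B_{6}/6! · (f^{(5)}(24) − f^{(5)}(2)) = 1/30240 · (9.20708e-06 − 4.16740e-05) = -1.07364e-09.

S_3 ≈ 126.847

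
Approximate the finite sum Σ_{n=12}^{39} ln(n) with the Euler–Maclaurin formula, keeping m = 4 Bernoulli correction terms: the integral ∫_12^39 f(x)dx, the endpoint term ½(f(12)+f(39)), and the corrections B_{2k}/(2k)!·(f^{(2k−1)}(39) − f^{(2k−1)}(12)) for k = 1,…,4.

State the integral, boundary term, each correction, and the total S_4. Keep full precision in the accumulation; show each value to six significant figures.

∫_12^39 ln(x) dx evaluates to 86.0600.
Endpoint term: (f(12) + f(39))/2 = (2.48491 + 3.66356)/2 = 3.07423.
So far: 89.1343.
Correction k=1: B_{2}/2! · (f^{(1)}(39) − f^{(1)}(12)) = 1/12 · (0.0256410 − 0.0833333) = -0.00480769.
After k=1: 89.1295.
Correction k=2: B_{4}/4! · (f^{(3)}(39) − f^{(3)}(12)) = −1/720 · (3.37160e-05 − 0.00115741) = 1.56068e-06.
After k=2: 89.1295.
Correction k=3: B_{6}/6! · (f^{(5)}(39) − f^{(5)}(12)) = 1/30240 · (2.66004e-07 − 9.64506e-05) = -3.18071e-09.
After k=3: 89.1295.
Correction k=4: B_{8}/8! · (f^{(7)}(39) − f^{(7)}(12)) = −1/1209600 · (5.24663e-09 − 2.00939e-05) = 1.66077e-11.

S_4 ≈ 89.1295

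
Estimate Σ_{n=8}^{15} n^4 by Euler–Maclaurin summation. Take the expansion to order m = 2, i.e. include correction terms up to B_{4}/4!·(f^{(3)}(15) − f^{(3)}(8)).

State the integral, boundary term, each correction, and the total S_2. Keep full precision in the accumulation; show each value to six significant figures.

The integral term ∫_8^15 x^4 dx = 145321.
½[f(8) + f(15)] = ½[4096.00 + 50625.0] = 27360.5.
Running total after boundary: 172682.
k=1: B_{2}/(2)! × [f^{(1)}(15) − f^{(1)}(8)] = 1/12 × (13500.0 − 2048.00) = 954.333.
Running total after k=1: 173636.
k=2: B_{4}/(4)! × [f^{(3)}(15) − f^{(3)}(8)] = −1/720 × (360.000 − 192.000) = -0.233333.

S_2 ≈ 173636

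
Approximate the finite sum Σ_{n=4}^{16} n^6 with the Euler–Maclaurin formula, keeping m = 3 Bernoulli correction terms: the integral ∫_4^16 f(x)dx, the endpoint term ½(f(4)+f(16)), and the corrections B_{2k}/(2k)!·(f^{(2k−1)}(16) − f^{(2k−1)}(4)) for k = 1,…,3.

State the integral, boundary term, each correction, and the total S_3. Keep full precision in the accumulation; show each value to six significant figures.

S_3 ≈ 4.72593e+07

The integral term ∫_4^16 x^6 dx = 3.83456e+07.
Endpoint term: (f(4) + f(16))/2 = (4096.00 + 1.67772e+07)/2 = 8.39066e+06.
Integral + boundary = 4.67362e+07.
Order-1 term: 1/12 · (6.29146e+06 − 6144.00) = 523776.
Running total after k=1: 4.72600e+07.
Order-2 term: −1/720 · (491520 − 7680.00) = -672.000.
Running total after k=2: 4.72593e+07.
Order-3 term: 1/30240 · (11520.0 − 2880.00) = 0.285714.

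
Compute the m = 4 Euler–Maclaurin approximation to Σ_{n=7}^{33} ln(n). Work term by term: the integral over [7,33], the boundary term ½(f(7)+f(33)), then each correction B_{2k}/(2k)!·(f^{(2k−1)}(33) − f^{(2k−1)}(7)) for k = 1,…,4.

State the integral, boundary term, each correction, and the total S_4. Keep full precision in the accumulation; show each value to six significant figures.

The integral term ∫_7^33 ln(x) dx = 75.7634.
Boundary: ½(f(7) + f(33)) = ½(1.94591 + 3.49651) = 2.72121.
Running total after boundary: 78.4846.
Order-1 term: 1/12 · (0.0303030 − 0.142857) = -0.00937951.
After k=1: 78.4752.
Order-2 term: −1/720 · (5.56529e-05 − 0.00583090) = 8.02118e-06.
After k=2: 78.4752.
Order-3 term: 1/30240 · (6.13256e-07 − 0.00142798) = -4.72012e-08.
After k=3: 78.4752.
Order-4 term: −1/1209600 · (1.68941e-08 − 0.000874271) = 7.22763e-10.

S_4 ≈ 78.4752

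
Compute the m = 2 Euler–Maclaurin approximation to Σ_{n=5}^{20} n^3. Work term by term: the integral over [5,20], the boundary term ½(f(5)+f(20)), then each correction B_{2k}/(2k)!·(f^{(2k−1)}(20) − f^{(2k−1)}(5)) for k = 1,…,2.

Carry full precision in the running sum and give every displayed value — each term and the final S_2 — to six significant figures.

S_2 ≈ 44000.0

∫_5^20 x^3 dx evaluates to 39843.8.
½[f(5) + f(20)] = ½[125.000 + 8000.00] = 4062.50.
Integral + boundary = 43906.2.
Correction k=1: B_{2}/2! · (f^{(1)}(20) − f^{(1)}(5)) = 1/12 · (1200.00 − 75.0000) = 93.7500.
Partial sum through k=1: 44000.0.
Correction k=2: B_{4}/4! · (f^{(3)}(20) − f^{(3)}(5)) = −1/720 · (6.00000 − 6.00000) = 0.00000.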